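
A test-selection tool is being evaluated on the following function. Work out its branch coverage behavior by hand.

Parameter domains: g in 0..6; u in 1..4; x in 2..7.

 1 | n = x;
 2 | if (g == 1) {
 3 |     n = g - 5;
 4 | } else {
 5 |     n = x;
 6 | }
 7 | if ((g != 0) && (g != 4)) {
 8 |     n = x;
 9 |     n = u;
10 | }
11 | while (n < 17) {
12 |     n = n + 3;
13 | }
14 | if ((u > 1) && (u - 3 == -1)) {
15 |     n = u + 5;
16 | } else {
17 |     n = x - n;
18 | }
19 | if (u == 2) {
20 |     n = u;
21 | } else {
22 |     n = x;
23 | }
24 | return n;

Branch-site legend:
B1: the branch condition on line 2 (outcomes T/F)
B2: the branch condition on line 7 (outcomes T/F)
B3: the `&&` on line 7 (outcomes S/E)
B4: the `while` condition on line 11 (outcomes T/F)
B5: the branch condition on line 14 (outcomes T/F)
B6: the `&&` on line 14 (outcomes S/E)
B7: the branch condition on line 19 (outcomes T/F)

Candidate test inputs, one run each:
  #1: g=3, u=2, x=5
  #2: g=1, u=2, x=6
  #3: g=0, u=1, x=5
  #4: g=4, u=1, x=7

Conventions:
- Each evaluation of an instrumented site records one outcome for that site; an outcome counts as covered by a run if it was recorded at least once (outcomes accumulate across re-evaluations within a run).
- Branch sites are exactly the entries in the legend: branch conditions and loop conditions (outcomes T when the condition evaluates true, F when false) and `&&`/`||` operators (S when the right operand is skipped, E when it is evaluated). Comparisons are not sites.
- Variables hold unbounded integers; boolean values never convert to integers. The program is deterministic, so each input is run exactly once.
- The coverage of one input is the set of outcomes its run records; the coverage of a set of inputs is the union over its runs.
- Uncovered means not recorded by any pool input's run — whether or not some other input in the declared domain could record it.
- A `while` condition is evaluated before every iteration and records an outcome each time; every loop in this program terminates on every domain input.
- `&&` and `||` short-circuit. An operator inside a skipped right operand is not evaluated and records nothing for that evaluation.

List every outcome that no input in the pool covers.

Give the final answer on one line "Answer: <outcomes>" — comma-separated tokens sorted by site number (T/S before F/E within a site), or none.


run #1 (g=3, u=2, x=5) runs B1->F, B3->E, B2->T, B4->T, B4->T, B4->T, B4->T, B4->T, B4->F, B6->E, B5->T, B7->T; records B1=F, B2=T, B3=E, B4=T, B4=F, B5=T, B6=E, B7=T
run #2 (g=1, u=2, x=6) runs B1->T, B3->E, B2->T, B4->T, B4->T, B4->T, B4->T, B4->T, B4->F, B6->E, B5->T, B7->T; records B1=T, B2=T, B3=E, B4=T, B4=F, B5=T, B6=E, B7=T
run #3 (g=0, u=1, x=5) runs B1->F, B3->S, B2->F, B4->T, B4->T, B4->T, B4->T, B4->F, B6->S, B5->F, B7->F; records B1=F, B2=F, B3=S, B4=T, B4=F, B5=F, B6=S, B7=F
run #4 (g=4, u=1, x=7) runs B1->F, B3->E, B2->F, B4->T, B4->T, B4->T, B4->T, B4->F, B6->S, B5->F, B7->F; records B1=F, B2=F, B3=E, B4=T, B4=F, B5=F, B6=S, B7=F
union over the pool: B1=T, B1=F, B2=T, B2=F, B3=S, B3=E, B4=T, B4=F, B5=T, B5=F, B6=S, B6=E, B7=T, B7=F
uncovered (0 of 14): none
Answer: none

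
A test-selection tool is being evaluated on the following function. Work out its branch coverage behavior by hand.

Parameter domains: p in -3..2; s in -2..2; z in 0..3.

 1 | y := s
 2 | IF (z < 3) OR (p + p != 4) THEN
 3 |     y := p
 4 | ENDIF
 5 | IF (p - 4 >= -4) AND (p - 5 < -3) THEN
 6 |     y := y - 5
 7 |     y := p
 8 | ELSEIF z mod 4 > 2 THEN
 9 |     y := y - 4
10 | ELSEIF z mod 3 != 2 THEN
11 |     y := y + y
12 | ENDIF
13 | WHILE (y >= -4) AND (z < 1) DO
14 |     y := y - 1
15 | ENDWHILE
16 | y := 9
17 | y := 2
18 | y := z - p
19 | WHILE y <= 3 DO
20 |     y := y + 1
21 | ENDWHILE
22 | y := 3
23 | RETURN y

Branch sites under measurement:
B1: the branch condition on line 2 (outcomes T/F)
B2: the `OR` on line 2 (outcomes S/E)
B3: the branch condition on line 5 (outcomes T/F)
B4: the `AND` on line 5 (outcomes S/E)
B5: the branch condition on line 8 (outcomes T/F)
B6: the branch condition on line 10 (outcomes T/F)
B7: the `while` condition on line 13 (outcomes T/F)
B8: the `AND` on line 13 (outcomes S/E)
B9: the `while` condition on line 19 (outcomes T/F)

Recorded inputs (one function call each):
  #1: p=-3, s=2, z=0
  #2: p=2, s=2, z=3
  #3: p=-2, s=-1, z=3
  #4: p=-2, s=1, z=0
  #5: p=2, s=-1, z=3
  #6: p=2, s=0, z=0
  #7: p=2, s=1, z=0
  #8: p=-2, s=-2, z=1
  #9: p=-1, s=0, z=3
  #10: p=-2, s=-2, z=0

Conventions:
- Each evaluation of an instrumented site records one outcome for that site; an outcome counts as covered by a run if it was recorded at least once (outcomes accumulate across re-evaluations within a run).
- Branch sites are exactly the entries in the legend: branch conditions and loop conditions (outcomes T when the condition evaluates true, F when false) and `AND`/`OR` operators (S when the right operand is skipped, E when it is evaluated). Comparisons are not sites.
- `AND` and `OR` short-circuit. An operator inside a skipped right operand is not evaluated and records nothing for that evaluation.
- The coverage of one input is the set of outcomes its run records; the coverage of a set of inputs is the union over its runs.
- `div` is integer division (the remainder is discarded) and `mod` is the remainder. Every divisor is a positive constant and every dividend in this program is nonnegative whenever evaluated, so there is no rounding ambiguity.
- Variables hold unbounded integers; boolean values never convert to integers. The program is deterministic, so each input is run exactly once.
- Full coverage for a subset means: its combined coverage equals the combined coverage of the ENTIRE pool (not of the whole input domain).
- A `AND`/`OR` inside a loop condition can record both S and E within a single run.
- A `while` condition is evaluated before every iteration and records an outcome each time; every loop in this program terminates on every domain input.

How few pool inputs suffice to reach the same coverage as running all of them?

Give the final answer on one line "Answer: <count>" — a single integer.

input #1 (p=-3, s=2, z=0): covers B1=T, B2=S, B3=F, B4=S, B5=F, B6=T, B7=F, B8=S, B9=T, B9=F
input #2 (p=2, s=2, z=3): covers B1=F, B2=E, B3=F, B4=E, B5=T, B7=F, B8=E, B9=T, B9=F
input #3 (p=-2, s=-1, z=3): covers B1=T, B2=E, B3=F, B4=S, B5=T, B7=F, B8=S, B9=F
input #4 (p=-2, s=1, z=0): covers B1=T, B2=S, B3=F, B4=S, B5=F, B6=T, B7=T, B7=F, B8=S, B8=E, B9=T, B9=F
input #5 (p=2, s=-1, z=3): covers B1=F, B2=E, B3=F, B4=E, B5=T, B7=F, B8=S, B9=T, B9=F
input #6 (p=2, s=0, z=0): covers B1=T, B2=S, B3=F, B4=E, B5=F, B6=T, B7=T, B7=F, B8=S, B8=E, B9=T, B9=F
input #7 (p=2, s=1, z=0): covers B1=T, B2=S, B3=F, B4=E, B5=F, B6=T, B7=T, B7=F, B8=S, B8=E, B9=T, B9=F
input #8 (p=-2, s=-2, z=1): covers B1=T, B2=S, B3=F, B4=S, B5=F, B6=T, B7=F, B8=E, B9=T, B9=F
input #9 (p=-1, s=0, z=3): covers B1=T, B2=E, B3=F, B4=S, B5=T, B7=F, B8=S, B9=F
input #10 (p=-2, s=-2, z=0): covers B1=T, B2=S, B3=F, B4=S, B5=F, B6=T, B7=T, B7=F, B8=S, B8=E, B9=T, B9=F
union over all inputs: B1=T, B1=F, B2=S, B2=E, B3=F, B4=S, B4=E, B5=T, B5=F, B6=T, B7=T, B7=F, B8=S, B8=E, B9=T, B9=F (16 outcomes)
size 1 is not enough: best union over all size-1 subsets is 12/16
size 2: inputs {2, 4} cover all 16 outcomes, and no lexicographically smaller subset of this size does

Answer: 2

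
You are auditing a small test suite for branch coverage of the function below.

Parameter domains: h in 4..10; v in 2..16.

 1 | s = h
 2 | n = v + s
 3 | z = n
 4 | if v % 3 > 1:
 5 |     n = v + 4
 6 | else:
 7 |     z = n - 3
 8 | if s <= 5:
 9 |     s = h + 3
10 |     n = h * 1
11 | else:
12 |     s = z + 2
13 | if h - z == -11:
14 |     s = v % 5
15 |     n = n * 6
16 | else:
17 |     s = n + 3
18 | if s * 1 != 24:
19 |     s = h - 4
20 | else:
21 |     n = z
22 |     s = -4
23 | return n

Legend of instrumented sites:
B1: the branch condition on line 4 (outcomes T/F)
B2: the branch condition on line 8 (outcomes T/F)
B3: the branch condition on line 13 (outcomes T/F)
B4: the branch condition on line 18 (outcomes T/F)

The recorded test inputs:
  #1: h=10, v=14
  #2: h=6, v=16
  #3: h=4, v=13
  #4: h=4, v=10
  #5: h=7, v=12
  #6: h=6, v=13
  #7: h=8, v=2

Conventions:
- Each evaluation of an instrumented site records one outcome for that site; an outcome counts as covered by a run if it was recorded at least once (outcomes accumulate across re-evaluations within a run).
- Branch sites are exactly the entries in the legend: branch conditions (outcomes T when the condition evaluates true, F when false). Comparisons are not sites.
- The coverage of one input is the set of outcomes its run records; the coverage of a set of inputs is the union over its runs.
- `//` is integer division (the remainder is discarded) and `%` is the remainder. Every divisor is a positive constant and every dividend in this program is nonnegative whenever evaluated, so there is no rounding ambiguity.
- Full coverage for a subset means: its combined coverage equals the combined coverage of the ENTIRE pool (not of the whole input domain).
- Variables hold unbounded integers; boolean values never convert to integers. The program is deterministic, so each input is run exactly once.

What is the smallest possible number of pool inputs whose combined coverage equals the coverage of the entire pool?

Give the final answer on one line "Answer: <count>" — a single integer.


#1 (h=10, v=14) -> B1->T, B2->F, B3->F, B4->T; covered: B1=T, B2=F, B3=F, B4=T
#2 (h=6, v=16) -> B1->F, B2->F, B3->F, B4->T; covered: B1=F, B2=F, B3=F, B4=T
#3 (h=4, v=13) -> B1->F, B2->T, B3->F, B4->T; covered: B1=F, B2=T, B3=F, B4=T
#4 (h=4, v=10) -> B1->F, B2->T, B3->F, B4->T; covered: B1=F, B2=T, B3=F, B4=T
#5 (h=7, v=12) -> B1->F, B2->F, B3->F, B4->T; covered: B1=F, B2=F, B3=F, B4=T
#6 (h=6, v=13) -> B1->F, B2->F, B3->F, B4->T; covered: B1=F, B2=F, B3=F, B4=T
#7 (h=8, v=2) -> B1->T, B2->F, B3->F, B4->T; covered: B1=T, B2=F, B3=F, B4=T
the full pool covers 6 outcomes: B1=T, B1=F, B2=T, B2=F, B3=F, B4=T
no size-1 subset reaches all 6 outcomes (best union: 4/6)
at size 2, {1, 3} reaches all 6 outcomes; every lexicographically earlier size-2 subset fails
Answer: 2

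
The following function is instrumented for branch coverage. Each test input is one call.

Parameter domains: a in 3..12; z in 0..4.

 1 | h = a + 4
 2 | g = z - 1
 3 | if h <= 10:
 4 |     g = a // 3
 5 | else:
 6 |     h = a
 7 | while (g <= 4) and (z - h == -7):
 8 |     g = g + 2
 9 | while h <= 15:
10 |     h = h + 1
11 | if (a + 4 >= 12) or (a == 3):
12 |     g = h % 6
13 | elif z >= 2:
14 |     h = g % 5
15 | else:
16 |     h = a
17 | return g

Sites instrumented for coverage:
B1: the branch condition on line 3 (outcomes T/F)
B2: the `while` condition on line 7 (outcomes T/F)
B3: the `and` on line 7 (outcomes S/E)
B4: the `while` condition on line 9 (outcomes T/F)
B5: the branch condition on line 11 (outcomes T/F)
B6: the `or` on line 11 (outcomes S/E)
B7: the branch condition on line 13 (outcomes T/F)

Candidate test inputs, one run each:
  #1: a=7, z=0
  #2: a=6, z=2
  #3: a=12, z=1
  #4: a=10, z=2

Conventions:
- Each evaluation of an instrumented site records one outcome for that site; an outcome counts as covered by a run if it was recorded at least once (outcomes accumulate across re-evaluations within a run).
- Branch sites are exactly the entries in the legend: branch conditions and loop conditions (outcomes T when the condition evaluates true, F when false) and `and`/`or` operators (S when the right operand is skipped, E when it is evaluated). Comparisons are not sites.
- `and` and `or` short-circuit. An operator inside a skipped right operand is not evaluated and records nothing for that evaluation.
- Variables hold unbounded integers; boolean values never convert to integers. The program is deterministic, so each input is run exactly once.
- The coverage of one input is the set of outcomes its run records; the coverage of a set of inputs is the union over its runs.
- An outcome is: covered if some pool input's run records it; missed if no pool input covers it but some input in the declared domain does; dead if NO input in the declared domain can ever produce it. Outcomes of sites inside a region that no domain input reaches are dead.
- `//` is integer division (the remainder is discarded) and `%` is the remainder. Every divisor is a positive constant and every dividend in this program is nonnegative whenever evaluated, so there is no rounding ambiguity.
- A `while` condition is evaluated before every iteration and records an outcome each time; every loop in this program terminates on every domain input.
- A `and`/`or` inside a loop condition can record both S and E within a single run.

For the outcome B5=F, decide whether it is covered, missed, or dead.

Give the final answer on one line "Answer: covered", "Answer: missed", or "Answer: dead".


B5=F is recorded by pool input(s) 1, 2 -> covered
Answer: covered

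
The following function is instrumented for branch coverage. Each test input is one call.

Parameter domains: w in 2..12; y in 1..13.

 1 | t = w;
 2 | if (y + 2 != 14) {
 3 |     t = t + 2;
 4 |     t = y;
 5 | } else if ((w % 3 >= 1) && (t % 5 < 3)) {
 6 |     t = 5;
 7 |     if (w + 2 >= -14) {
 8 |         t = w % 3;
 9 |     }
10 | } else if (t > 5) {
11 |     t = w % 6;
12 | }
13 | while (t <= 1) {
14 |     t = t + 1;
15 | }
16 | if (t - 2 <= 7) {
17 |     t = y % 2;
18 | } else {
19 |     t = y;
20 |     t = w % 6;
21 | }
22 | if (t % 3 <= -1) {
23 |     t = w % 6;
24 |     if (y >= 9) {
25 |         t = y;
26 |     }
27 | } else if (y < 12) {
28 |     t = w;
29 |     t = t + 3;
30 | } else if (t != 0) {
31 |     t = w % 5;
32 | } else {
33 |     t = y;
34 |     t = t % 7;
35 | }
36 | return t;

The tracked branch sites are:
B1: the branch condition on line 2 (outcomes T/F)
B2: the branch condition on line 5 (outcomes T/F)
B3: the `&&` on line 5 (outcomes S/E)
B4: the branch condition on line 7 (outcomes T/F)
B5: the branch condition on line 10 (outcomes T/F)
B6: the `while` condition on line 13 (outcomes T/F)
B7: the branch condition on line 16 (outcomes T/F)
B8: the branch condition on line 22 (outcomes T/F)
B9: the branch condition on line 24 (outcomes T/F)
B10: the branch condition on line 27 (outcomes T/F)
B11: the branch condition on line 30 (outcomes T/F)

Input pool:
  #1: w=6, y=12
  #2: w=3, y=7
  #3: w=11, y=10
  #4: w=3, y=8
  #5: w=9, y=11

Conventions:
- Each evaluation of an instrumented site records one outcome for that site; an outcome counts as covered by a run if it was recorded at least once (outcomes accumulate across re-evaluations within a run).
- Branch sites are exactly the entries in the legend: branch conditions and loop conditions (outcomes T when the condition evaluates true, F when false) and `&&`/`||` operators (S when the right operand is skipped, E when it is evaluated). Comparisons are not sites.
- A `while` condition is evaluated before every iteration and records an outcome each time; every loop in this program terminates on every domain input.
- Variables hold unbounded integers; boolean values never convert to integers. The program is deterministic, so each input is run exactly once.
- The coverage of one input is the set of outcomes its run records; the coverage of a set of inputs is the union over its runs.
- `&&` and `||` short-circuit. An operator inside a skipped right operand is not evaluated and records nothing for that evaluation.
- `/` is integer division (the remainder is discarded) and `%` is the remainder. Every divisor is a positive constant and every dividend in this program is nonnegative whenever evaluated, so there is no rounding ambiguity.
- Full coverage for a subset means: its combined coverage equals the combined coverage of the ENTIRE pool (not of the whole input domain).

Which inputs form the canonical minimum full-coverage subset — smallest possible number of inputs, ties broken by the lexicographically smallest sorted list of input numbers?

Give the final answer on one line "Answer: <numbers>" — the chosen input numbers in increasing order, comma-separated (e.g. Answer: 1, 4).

#1 (w=6, y=12) -> covered: B1=F, B2=F, B3=S, B5=T, B6=T, B6=F, B7=T, B8=F, B10=F, B11=F
#2 (w=3, y=7) -> covered: B1=T, B6=F, B7=T, B8=F, B10=T
#3 (w=11, y=10) -> covered: B1=T, B6=F, B7=F, B8=F, B10=T
#4 (w=3, y=8) -> covered: B1=T, B6=F, B7=T, B8=F, B10=T
#5 (w=9, y=11) -> covered: B1=T, B6=F, B7=F, B8=F, B10=T
the full pool covers 13 outcomes: B1=T, B1=F, B2=F, B3=S, B5=T, B6=T, B6=F, B7=T, B7=F, B8=F, B10=T, B10=F, B11=F
size 1 is not enough: best union over all size-1 subsets is 10/13
at size 2, {1, 3} reaches all 13 outcomes; every lexicographically earlier size-2 subset fails

Answer: 1, 3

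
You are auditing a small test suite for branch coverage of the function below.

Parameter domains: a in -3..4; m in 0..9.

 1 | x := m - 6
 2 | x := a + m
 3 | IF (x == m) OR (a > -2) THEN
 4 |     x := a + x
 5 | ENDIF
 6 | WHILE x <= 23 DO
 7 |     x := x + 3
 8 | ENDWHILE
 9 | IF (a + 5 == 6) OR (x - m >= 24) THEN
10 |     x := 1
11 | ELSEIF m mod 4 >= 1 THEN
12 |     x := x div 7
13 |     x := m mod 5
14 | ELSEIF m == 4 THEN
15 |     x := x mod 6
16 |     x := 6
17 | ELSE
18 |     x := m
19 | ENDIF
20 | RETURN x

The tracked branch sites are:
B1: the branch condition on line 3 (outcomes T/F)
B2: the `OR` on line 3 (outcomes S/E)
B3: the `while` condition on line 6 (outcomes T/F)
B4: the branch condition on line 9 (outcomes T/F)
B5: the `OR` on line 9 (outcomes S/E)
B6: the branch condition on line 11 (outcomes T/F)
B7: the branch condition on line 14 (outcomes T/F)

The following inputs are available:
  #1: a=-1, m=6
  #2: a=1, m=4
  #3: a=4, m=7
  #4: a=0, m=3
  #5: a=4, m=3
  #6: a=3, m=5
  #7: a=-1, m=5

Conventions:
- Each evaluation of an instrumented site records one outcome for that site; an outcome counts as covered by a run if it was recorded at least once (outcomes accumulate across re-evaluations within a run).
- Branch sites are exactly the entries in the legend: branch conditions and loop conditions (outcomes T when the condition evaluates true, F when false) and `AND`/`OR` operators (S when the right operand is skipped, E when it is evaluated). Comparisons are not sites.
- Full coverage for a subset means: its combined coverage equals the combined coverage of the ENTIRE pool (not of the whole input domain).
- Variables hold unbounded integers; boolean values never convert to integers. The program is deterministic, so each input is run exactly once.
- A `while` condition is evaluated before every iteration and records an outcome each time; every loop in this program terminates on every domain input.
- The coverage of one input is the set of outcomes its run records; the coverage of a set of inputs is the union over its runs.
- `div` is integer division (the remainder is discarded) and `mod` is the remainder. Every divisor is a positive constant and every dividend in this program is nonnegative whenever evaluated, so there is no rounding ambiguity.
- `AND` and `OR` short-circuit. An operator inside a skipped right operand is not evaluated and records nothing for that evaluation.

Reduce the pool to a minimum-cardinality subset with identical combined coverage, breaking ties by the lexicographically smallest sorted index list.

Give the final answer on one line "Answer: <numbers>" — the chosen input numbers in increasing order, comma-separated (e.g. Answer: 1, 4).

input #1, a=-1, m=6: outcomes B1=T, B2=E, B3=T, B3=F, B4=F, B5=E, B6=T
input #2, a=1, m=4: outcomes B1=T, B2=E, B3=T, B3=F, B4=T, B5=S
input #3, a=4, m=7: outcomes B1=T, B2=E, B3=T, B3=F, B4=F, B5=E, B6=T
input #4, a=0, m=3: outcomes B1=T, B2=S, B3=T, B3=F, B4=F, B5=E, B6=T
input #5, a=4, m=3: outcomes B1=T, B2=E, B3=T, B3=F, B4=F, B5=E, B6=T
input #6, a=3, m=5: outcomes B1=T, B2=E, B3=T, B3=F, B4=F, B5=E, B6=T
input #7, a=-1, m=5: outcomes B1=T, B2=E, B3=T, B3=F, B4=F, B5=E, B6=T
union over all inputs: B1=T, B2=S, B2=E, B3=T, B3=F, B4=T, B4=F, B5=S, B5=E, B6=T (10 outcomes)
checked all size-1 subsets: none covers 10 outcomes (max 7/10)
the canonical winner is {2, 4}: size 2, full 10-outcome coverage, earliest index list among size-2 covers

Answer: 2, 4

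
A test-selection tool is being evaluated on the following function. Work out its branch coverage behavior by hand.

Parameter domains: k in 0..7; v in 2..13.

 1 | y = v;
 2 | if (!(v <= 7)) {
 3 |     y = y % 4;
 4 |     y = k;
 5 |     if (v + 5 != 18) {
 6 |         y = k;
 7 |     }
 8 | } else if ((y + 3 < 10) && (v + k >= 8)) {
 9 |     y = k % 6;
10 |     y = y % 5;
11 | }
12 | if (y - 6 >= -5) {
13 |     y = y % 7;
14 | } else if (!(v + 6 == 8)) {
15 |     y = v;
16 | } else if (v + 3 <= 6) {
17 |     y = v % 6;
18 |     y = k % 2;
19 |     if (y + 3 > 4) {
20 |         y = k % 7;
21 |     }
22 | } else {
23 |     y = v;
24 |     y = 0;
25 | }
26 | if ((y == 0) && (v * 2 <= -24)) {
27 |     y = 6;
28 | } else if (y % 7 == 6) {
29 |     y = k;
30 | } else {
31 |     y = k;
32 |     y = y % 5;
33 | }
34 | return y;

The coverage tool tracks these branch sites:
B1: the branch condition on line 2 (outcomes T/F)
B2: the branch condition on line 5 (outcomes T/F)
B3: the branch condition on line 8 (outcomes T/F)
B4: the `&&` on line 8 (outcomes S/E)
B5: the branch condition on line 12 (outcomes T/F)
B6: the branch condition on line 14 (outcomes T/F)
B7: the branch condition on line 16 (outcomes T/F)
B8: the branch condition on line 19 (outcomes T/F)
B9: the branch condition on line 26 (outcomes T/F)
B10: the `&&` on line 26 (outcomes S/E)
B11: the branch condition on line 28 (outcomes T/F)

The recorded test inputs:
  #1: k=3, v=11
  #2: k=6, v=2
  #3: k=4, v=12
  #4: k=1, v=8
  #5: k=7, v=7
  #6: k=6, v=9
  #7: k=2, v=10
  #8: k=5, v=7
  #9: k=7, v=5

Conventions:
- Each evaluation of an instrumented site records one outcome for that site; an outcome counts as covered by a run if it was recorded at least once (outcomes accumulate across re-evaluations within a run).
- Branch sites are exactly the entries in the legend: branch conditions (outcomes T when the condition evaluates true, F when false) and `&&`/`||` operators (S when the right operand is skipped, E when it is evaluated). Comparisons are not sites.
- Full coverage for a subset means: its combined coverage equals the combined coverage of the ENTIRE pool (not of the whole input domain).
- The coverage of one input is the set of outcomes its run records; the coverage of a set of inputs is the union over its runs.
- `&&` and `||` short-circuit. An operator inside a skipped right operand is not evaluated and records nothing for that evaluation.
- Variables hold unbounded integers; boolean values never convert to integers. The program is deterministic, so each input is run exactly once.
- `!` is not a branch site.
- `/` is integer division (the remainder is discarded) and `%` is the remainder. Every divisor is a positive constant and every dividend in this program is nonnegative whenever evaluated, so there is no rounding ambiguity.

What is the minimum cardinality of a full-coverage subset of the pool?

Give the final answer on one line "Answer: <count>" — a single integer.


input #1, k=3, v=11: events B1->T, B2->T, B5->T, B10->S, B9->F, B11->F; outcomes B1=T, B2=T, B5=T, B9=F, B10=S, B11=F
input #2, k=6, v=2: events B1->F, B4->E, B3->T, B5->F, B6->F, B7->T, B8->F, B10->E, B9->F, B11->F; outcomes B1=F, B3=T, B4=E, B5=F, B6=F, B7=T, B8=F, B9=F, B10=E, B11=F
input #3, k=4, v=12: events B1->T, B2->T, B5->T, B10->S, B9->F, B11->F; outcomes B1=T, B2=T, B5=T, B9=F, B10=S, B11=F
input #4, k=1, v=8: events B1->T, B2->T, B5->T, B10->S, B9->F, B11->F; outcomes B1=T, B2=T, B5=T, B9=F, B10=S, B11=F
input #5, k=7, v=7: events B1->F, B4->S, B3->F, B5->T, B10->E, B9->F, B11->F; outcomes B1=F, B3=F, B4=S, B5=T, B9=F, B10=E, B11=F
input #6, k=6, v=9: events B1->T, B2->T, B5->T, B10->S, B9->F, B11->T; outcomes B1=T, B2=T, B5=T, B9=F, B10=S, B11=T
input #7, k=2, v=10: events B1->T, B2->T, B5->T, B10->S, B9->F, B11->F; outcomes B1=T, B2=T, B5=T, B9=F, B10=S, B11=F
input #8, k=5, v=7: events B1->F, B4->S, B3->F, B5->T, B10->E, B9->F, B11->F; outcomes B1=F, B3=F, B4=S, B5=T, B9=F, B10=E, B11=F
input #9, k=7, v=5: events B1->F, B4->E, B3->T, B5->T, B10->S, B9->F, B11->F; outcomes B1=F, B3=T, B4=E, B5=T, B9=F, B10=S, B11=F
pool-wide coverage (17 outcomes): B1=T, B1=F, B2=T, B3=T, B3=F, B4=S, B4=E, B5=T, B5=F, B6=F, B7=T, B8=F, B9=F, B10=S, B10=E, B11=T, B11=F
no size-1 subset reaches all 17 outcomes (best union: 10/17)
no size-2 subset reaches all 17 outcomes (best union: 15/17)
the canonical winner is {2, 5, 6}: size 3, full 17-outcome coverage, earliest index list among size-3 covers
Answer: 3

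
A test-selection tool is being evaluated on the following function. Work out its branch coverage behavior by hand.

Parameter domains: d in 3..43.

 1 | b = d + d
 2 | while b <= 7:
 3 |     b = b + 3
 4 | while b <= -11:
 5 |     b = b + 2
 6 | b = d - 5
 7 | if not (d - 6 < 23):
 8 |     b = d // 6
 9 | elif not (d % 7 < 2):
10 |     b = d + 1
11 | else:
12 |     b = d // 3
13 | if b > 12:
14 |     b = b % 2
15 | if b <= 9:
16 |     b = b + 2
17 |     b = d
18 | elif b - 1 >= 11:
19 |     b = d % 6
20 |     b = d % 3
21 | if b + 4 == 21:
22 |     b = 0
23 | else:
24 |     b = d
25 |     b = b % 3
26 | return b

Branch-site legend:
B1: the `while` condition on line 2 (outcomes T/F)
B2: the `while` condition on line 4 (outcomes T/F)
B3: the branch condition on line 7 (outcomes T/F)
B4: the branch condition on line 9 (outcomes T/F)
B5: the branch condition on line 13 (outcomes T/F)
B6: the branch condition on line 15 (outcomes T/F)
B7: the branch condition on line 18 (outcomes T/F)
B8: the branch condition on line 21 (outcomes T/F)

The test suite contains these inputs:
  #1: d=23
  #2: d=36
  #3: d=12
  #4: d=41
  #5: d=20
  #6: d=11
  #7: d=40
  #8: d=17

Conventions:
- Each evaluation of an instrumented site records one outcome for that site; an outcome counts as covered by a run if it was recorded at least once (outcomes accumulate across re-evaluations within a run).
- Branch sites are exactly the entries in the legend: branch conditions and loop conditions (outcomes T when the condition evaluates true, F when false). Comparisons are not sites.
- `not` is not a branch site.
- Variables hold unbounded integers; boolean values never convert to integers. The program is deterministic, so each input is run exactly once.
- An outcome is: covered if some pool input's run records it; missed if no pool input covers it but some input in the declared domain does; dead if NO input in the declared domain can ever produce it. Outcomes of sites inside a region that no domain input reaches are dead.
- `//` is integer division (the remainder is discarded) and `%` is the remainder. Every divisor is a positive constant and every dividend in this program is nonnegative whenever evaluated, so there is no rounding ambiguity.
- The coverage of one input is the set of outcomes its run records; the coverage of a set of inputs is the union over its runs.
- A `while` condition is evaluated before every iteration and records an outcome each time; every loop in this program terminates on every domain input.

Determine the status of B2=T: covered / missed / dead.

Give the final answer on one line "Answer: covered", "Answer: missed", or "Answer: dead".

no pool input records B2=T
checking all 41 inputs in the declared domain: B2=T is never recorded -> dead

Answer: dead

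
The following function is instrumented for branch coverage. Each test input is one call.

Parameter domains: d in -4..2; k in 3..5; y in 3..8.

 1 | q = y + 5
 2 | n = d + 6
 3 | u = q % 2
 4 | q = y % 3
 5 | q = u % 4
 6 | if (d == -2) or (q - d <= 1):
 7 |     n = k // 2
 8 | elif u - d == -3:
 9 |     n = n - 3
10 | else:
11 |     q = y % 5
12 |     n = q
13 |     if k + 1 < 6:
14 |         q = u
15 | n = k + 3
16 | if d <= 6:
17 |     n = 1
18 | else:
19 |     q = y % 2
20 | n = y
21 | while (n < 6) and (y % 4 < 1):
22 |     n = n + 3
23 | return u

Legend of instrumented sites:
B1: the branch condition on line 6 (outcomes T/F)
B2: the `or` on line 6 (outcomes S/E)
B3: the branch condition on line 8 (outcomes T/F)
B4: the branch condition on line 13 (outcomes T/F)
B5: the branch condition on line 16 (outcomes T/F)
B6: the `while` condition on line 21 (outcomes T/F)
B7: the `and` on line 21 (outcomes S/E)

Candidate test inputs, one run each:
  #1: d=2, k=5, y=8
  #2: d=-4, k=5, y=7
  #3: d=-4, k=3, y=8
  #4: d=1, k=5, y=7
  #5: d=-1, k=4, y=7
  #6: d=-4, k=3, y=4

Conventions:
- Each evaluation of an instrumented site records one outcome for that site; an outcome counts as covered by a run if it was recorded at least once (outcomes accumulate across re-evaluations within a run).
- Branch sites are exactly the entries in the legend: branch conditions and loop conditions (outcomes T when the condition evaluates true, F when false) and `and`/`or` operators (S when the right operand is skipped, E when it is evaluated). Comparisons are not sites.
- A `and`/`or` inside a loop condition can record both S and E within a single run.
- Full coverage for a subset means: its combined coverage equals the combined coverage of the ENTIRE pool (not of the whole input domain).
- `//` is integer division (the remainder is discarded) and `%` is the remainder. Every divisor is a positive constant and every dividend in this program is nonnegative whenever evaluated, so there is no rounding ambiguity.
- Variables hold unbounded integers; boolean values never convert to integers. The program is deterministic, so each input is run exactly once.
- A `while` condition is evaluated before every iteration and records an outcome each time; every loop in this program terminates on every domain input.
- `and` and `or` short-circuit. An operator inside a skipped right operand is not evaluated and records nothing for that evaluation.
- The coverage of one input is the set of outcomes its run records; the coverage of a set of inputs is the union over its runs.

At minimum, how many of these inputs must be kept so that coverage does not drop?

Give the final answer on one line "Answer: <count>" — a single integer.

test 1 (d=2, k=5, y=8) fires B2->E, B1->T, B5->T, B7->S, B6->F; hits B1=T, B2=E, B5=T, B6=F, B7=S
test 2 (d=-4, k=5, y=7) fires B2->E, B1->F, B3->F, B4->F, B5->T, B7->S, B6->F; hits B1=F, B2=E, B3=F, B4=F, B5=T, B6=F, B7=S
test 3 (d=-4, k=3, y=8) fires B2->E, B1->F, B3->F, B4->T, B5->T, B7->S, B6->F; hits B1=F, B2=E, B3=F, B4=T, B5=T, B6=F, B7=S
test 4 (d=1, k=5, y=7) fires B2->E, B1->T, B5->T, B7->S, B6->F; hits B1=T, B2=E, B5=T, B6=F, B7=S
test 5 (d=-1, k=4, y=7) fires B2->E, B1->T, B5->T, B7->S, B6->F; hits B1=T, B2=E, B5=T, B6=F, B7=S
test 6 (d=-4, k=3, y=4) fires B2->E, B1->F, B3->F, B4->T, B5->T, B7->E, B6->T, B7->S, B6->F; hits B1=F, B2=E, B3=F, B4=T, B5=T, B6=T, B6=F, B7=S, B7=E
the full pool covers 11 outcomes: B1=T, B1=F, B2=E, B3=F, B4=T, B4=F, B5=T, B6=T, B6=F, B7=S, B7=E
every size-1 subset falls short of the 11 outcomes (best: 9/11)
every size-2 subset falls short of the 11 outcomes (best: 10/11)
inputs {1, 2, 6} (size 3) cover everything; no size-3 subset with a lexicographically smaller index list covers all 11

Answer: 3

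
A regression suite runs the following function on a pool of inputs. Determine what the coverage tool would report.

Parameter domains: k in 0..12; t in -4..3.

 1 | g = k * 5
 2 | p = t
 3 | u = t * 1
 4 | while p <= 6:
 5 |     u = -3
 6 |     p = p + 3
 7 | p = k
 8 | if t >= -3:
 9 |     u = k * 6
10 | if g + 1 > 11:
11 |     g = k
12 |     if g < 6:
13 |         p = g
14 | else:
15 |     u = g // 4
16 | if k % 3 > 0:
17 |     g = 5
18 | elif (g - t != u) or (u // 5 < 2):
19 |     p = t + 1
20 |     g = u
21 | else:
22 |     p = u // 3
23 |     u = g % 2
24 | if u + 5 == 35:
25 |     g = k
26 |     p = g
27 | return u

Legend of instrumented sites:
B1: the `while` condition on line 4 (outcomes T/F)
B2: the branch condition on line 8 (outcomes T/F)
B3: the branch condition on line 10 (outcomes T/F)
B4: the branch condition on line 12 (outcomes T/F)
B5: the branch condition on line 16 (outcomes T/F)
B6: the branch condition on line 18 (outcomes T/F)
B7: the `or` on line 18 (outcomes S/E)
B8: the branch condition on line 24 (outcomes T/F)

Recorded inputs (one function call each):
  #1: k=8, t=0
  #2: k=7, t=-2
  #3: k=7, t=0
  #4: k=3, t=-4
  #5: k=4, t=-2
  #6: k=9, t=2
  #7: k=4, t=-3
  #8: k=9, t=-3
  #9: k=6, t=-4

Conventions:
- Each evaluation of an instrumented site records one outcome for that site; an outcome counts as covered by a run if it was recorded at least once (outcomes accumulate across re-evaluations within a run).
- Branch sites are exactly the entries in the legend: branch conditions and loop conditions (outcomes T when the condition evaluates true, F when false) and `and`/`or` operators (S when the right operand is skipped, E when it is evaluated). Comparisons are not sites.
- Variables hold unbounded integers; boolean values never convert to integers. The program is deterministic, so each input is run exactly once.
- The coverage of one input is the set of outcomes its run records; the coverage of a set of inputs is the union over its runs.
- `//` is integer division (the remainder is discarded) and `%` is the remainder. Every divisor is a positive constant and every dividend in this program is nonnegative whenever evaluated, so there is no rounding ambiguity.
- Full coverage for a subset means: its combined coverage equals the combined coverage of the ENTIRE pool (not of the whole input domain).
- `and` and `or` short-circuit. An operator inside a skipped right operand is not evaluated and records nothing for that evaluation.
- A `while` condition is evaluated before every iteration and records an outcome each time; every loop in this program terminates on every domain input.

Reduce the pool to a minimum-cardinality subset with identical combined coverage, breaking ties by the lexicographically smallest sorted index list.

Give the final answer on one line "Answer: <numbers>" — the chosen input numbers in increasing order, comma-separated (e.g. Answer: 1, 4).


input #1 (k=8, t=0): covers B1=T, B1=F, B2=T, B3=T, B4=F, B5=T, B8=F
input #2 (k=7, t=-2): covers B1=T, B1=F, B2=T, B3=T, B4=F, B5=T, B8=F
input #3 (k=7, t=0): covers B1=T, B1=F, B2=T, B3=T, B4=F, B5=T, B8=F
input #4 (k=3, t=-4): covers B1=T, B1=F, B2=F, B3=T, B4=T, B5=F, B6=T, B7=S, B8=F
input #5 (k=4, t=-2): covers B1=T, B1=F, B2=T, B3=T, B4=T, B5=T, B8=F
input #6 (k=9, t=2): covers B1=T, B1=F, B2=T, B3=T, B4=F, B5=F, B6=T, B7=S, B8=F
input #7 (k=4, t=-3): covers B1=T, B1=F, B2=T, B3=T, B4=T, B5=T, B8=F
input #8 (k=9, t=-3): covers B1=T, B1=F, B2=T, B3=T, B4=F, B5=F, B6=T, B7=S, B8=F
input #9 (k=6, t=-4): covers B1=T, B1=F, B2=F, B3=T, B4=F, B5=F, B6=T, B7=S, B8=F
together the pool reaches 12 outcomes: B1=T, B1=F, B2=T, B2=F, B3=T, B4=T, B4=F, B5=T, B5=F, B6=T, B7=S, B8=F
no size-1 subset reaches all 12 outcomes (best union: 9/12)
at size 2, {1, 4} reaches all 12 outcomes; every lexicographically earlier size-2 subset fails
Answer: 1, 4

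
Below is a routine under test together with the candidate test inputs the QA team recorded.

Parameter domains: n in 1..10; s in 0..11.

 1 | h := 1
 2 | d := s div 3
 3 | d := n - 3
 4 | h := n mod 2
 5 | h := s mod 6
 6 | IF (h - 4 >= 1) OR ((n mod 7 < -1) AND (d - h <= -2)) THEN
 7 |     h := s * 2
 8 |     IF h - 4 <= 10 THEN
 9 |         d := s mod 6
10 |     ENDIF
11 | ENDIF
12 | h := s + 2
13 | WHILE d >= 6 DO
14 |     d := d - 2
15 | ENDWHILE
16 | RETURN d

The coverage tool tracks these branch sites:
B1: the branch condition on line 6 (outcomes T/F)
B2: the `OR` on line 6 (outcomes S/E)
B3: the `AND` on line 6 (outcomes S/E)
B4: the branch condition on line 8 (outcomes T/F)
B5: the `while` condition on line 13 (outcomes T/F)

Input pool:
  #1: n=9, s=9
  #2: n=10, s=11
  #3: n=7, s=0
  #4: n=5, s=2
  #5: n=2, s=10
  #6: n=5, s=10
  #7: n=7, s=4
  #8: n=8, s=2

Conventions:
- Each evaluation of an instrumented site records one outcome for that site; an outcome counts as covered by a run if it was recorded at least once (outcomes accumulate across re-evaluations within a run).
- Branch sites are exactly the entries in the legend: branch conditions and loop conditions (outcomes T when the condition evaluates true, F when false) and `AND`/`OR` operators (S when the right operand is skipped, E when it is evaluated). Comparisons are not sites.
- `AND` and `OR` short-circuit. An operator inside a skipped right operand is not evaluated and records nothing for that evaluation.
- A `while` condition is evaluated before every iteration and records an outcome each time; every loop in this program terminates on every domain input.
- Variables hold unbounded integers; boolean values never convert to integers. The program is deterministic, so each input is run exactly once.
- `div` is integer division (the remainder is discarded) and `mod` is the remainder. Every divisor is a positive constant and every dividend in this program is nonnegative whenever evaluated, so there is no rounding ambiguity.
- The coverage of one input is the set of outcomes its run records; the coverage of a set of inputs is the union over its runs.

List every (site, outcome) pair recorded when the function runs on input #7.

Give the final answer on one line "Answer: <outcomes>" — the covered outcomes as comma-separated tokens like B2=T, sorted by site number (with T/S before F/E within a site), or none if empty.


Simulating input #7 (n=7, s=4) step by step:
  B2->E, B3->S, B1->F, B5->F
distinct outcomes covered: B1=F, B2=E, B3=S, B5=F
Answer: B1=F, B2=E, B3=S, B5=F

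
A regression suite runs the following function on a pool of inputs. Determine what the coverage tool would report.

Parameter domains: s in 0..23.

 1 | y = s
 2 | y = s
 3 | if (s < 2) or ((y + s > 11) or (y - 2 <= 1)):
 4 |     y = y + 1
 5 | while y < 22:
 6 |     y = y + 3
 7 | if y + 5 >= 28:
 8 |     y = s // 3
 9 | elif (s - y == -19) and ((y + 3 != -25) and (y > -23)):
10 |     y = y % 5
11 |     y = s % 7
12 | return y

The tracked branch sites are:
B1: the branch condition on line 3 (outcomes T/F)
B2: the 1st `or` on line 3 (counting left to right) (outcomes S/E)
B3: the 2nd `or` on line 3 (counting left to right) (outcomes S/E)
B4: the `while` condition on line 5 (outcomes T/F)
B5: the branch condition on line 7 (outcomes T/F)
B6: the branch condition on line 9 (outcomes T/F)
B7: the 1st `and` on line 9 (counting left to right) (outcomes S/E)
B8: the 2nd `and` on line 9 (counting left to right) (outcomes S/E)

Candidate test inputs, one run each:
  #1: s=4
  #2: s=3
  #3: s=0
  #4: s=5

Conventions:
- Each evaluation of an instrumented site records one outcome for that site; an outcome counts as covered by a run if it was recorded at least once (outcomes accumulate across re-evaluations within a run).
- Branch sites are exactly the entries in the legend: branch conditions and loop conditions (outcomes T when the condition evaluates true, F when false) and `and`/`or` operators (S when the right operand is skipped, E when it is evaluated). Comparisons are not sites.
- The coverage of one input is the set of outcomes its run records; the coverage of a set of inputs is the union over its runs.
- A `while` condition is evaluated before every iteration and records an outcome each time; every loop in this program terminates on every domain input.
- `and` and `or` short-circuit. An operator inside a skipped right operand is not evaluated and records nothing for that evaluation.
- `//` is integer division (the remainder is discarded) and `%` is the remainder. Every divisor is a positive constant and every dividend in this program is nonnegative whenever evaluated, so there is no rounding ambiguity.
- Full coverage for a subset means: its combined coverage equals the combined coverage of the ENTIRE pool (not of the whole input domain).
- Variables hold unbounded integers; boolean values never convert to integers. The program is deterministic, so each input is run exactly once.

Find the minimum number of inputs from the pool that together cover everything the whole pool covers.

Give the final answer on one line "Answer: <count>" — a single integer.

run #1 (s=4) runs B2->E, B3->E, B1->F, B4->T, B4->T, B4->T, B4->T, B4->T, B4->T, B4->F, B5->F, B7->S, B6->F; records B1=F, B2=E, B3=E, B4=T, B4=F, B5=F, B6=F, B7=S
run #2 (s=3) runs B2->E, B3->E, B1->T, B4->T, B4->T, B4->T, B4->T, B4->T, B4->T, B4->F, B5->F, B7->E, B8->E, B6->T; records B1=T, B2=E, B3=E, B4=T, B4=F, B5=F, B6=T, B7=E, B8=E
run #3 (s=0) runs B2->S, B1->T, B4->T, B4->T, B4->T, B4->T, B4->T, B4->T, B4->T, B4->F, B5->F, B7->S, B6->F; records B1=T, B2=S, B4=T, B4=F, B5=F, B6=F, B7=S
run #4 (s=5) runs B2->E, B3->E, B1->F, B4->T, B4->T, B4->T, B4->T, B4->T, B4->T, B4->F, B5->T; records B1=F, B2=E, B3=E, B4=T, B4=F, B5=T
together the pool reaches 14 outcomes: B1=T, B1=F, B2=S, B2=E, B3=E, B4=T, B4=F, B5=T, B5=F, B6=T, B6=F, B7=S, B7=E, B8=E
checked all size-1 subsets: none covers 14 outcomes (max 9/14)
checked all size-2 subsets: none covers 14 outcomes (max 12/14)
inputs {2, 3, 4} (size 3) cover everything; no size-3 subset with a lexicographically smaller index list covers all 14

Answer: 3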